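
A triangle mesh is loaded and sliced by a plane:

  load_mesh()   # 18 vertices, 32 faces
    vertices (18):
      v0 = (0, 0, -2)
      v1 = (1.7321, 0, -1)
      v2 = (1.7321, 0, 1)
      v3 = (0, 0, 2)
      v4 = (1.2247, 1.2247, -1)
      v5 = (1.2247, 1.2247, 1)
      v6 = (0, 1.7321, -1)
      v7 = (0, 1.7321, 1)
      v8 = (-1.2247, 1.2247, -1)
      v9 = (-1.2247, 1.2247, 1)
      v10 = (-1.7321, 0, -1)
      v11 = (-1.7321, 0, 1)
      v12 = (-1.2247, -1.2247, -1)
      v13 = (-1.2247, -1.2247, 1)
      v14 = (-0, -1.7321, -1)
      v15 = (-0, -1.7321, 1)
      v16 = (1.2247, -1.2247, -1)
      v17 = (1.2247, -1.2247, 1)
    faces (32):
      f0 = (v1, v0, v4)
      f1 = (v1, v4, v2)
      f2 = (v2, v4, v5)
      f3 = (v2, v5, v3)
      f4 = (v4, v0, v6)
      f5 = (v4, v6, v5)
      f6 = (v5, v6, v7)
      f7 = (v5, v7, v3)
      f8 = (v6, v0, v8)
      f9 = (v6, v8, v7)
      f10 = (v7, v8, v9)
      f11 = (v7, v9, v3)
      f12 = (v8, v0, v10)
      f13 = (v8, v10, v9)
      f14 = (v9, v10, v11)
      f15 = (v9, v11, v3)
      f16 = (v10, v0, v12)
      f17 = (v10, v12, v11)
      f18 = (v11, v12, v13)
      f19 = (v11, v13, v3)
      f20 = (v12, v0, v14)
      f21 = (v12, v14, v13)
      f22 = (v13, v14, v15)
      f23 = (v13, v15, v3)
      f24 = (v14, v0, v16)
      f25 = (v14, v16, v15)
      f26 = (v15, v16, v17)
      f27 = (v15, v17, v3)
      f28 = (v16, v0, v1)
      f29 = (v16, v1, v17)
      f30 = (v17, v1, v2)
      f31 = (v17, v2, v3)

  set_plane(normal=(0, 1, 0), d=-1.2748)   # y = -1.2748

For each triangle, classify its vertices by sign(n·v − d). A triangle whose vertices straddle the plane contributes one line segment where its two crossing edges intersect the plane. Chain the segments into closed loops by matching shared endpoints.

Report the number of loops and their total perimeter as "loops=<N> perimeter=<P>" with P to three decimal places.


loops=1 perimeter=8.540

Straddling triangles (8 of 32):
  (v12,v0,v14) [++-] → (0, -1.2748, -1.26401)–(-1.10377, -1.2748, -1)  len=1.1349
  (v12,v14,v13) [+-+] → (-1.10377, -1.2748, -1)–(-1.10377, -1.2748, 0.802523)  len=1.8025
  (v13,v14,v15) [+--] → (-1.10377, -1.2748, 0.802523)–(-1.10377, -1.2748, 1)  len=0.1975
  (v13,v15,v3) [+-+] → (-1.10377, -1.2748, 1)–(0, -1.2748, 1.26401)  len=1.1349
  (v14,v0,v16) [-++] → (0, -1.2748, -1.26401)–(1.10377, -1.2748, -1)  len=1.1349
  (v14,v16,v15) [-+-] → (1.10377, -1.2748, -1)–(1.10377, -1.2748, -0.802523)  len=0.1975
  (v15,v16,v17) [-++] → (1.10377, -1.2748, -0.802523)–(1.10377, -1.2748, 1)  len=1.8025
  (v15,v17,v3) [-++] → (1.10377, -1.2748, 1)–(0, -1.2748, 1.26401)  len=1.1349

Chained into 1 loop(s):
  loop 1: 8 segments, perimeter = 8.5396
Total perimeter = 8.540


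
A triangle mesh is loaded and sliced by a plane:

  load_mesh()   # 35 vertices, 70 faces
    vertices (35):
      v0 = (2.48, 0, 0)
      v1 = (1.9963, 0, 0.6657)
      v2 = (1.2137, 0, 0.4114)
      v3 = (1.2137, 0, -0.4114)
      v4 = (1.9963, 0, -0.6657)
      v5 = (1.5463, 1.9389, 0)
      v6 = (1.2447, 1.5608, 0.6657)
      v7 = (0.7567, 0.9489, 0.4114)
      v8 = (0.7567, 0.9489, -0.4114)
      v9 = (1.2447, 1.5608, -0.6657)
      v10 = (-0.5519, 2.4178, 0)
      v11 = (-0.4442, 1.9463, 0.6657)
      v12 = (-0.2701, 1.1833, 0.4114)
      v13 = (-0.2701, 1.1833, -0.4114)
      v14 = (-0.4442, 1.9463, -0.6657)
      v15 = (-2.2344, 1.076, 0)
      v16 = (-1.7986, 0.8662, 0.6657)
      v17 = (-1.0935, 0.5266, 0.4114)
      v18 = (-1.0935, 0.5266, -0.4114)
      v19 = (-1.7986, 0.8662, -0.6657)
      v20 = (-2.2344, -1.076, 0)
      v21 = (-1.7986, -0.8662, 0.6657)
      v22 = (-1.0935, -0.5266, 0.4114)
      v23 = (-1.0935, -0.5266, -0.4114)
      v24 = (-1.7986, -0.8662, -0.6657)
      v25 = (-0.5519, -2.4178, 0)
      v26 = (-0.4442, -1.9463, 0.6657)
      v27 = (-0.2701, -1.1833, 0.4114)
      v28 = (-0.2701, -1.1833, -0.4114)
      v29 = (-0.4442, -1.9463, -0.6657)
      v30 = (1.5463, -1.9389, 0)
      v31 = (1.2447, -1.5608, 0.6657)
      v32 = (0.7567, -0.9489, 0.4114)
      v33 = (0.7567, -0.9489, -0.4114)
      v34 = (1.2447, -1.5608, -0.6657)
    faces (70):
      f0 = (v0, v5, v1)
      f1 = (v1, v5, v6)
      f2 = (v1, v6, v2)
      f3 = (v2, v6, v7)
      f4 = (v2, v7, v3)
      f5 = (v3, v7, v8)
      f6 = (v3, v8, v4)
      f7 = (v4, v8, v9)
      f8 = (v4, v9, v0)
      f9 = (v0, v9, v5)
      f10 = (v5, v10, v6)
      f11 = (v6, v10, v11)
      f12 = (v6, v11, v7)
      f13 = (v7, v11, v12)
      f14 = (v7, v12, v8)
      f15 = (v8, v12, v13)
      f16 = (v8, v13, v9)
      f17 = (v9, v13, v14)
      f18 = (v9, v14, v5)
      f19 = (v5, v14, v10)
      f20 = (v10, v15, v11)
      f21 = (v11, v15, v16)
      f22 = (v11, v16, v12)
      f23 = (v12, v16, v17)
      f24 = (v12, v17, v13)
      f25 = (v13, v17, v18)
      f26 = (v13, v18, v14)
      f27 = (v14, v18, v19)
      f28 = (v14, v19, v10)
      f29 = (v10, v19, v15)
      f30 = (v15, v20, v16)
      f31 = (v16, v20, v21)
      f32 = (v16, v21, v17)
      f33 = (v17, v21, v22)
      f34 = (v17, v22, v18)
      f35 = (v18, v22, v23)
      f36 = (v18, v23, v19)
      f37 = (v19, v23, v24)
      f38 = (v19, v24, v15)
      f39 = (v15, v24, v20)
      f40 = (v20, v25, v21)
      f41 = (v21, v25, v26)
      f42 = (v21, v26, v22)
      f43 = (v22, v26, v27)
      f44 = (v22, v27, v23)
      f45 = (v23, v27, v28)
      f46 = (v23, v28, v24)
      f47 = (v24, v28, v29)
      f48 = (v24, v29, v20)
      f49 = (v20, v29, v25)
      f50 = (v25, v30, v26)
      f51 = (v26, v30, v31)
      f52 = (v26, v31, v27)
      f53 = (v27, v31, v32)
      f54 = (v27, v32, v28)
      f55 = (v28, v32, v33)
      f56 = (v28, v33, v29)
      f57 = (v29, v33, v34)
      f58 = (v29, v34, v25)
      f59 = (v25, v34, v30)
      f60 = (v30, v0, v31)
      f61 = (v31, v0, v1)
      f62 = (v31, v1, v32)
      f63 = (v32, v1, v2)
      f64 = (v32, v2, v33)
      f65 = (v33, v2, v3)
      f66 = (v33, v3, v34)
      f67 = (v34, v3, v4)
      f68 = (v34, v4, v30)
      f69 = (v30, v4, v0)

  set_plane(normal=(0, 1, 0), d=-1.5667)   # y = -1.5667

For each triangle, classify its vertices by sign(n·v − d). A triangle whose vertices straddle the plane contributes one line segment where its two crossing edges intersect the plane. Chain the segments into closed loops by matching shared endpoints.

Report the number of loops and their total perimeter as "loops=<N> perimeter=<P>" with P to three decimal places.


loops=1 perimeter=7.931

Straddling triangles (16 of 70):
  (v20,v25,v21) [+-+] → (-1.61911, -1.5667, 0)–(-1.23575, -1.5667, 0.365157)  len=0.5294
  (v21,v25,v26) [+--] → (-1.23575, -1.5667, 0.365157)–(-0.920202, -1.5667, 0.6657)  len=0.4358
  (v21,v26,v22) [+-+] → (-0.920202, -1.5667, 0.6657)–(-0.61781, -1.5667, 0.597705)  len=0.3099
  (v22,v26,v27) [+-+] → (-0.61781, -1.5667, 0.597705)–(-0.357584, -1.5667, 0.539183)  len=0.2667
  (v24,v28,v29) [++-] → (-0.357584, -1.5667, -0.539183)–(-0.920202, -1.5667, -0.6657)  len=0.5767
  (v24,v29,v20) [+-+] → (-0.920202, -1.5667, -0.6657)–(-1.22503, -1.5667, -0.375341)  len=0.4210
  (v20,v29,v25) [+--] → (-1.22503, -1.5667, -0.375341)–(-1.61911, -1.5667, 0)  len=0.5442
  (v26,v30,v31) [--+] → (1.24941, -1.5667, 0.655312)–(1.21885, -1.5667, 0.6657)  len=0.0323
  (v26,v31,v27) [-++] → (1.21885, -1.5667, 0.6657)–(-0.357584, -1.5667, 0.539183)  len=1.5815
  (v28,v33,v29) [++-] → (0.01285, -1.5667, -0.568916)–(-0.357584, -1.5667, -0.539183)  len=0.3716
  (v29,v33,v34) [-++] → (0.01285, -1.5667, -0.568916)–(1.21885, -1.5667, -0.6657)  len=1.2099
  (v29,v34,v25) [-+-] → (1.21885, -1.5667, -0.6657)–(1.23233, -1.5667, -0.661117)  len=0.0142
  (v25,v34,v30) [-+-] → (1.23233, -1.5667, -0.661117)–(1.24941, -1.5667, -0.655312)  len=0.0180
  (v30,v0,v31) [-++] → (1.72554, -1.5667, 0)–(1.24941, -1.5667, 0.655312)  len=0.8100
  (v34,v4,v30) [++-] → (1.63268, -1.5667, -0.127791)–(1.24941, -1.5667, -0.655312)  len=0.6521
  (v30,v4,v0) [-++] → (1.63268, -1.5667, -0.127791)–(1.72554, -1.5667, 0)  len=0.1580

Chained into 1 loop(s):
  loop 1: 16 segments, perimeter = 7.9313
Total perimeter = 7.931


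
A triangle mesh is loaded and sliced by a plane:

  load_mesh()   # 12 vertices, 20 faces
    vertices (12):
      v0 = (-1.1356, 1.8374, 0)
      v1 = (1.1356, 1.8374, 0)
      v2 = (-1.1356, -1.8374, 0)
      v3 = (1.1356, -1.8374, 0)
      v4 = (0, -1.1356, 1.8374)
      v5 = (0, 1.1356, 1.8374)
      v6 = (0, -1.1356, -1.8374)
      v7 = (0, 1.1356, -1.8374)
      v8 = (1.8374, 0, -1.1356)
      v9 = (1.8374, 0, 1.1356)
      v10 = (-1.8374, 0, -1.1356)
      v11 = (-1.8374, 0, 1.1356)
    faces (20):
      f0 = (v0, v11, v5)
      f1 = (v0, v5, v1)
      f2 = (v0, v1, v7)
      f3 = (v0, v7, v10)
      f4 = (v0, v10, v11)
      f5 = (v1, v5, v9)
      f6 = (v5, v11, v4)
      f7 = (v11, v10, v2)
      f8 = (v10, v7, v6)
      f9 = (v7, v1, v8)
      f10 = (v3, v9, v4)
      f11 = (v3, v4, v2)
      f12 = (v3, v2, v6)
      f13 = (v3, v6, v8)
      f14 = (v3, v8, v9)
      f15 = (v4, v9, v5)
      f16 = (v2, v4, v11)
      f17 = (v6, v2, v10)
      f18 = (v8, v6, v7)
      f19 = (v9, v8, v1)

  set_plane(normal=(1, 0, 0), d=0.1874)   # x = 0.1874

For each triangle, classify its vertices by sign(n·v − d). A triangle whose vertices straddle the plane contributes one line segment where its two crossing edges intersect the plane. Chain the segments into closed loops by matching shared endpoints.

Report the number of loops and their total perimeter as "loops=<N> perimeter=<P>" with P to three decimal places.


loops=1 perimeter=11.959

Straddling triangles (10 of 20):
  (v0,v5,v1) [--+] → (0.1874, 1.25141, 1.53419)–(0.1874, 1.8374, 0)  len=1.6423
  (v0,v1,v7) [-+-] → (0.1874, 1.8374, 0)–(0.1874, 1.25141, -1.53419)  len=1.6423
  (v1,v5,v9) [+-+] → (0.1874, 1.25141, 1.53419)–(0.1874, 1.01978, 1.76582)  len=0.3276
  (v7,v1,v8) [-++] → (0.1874, 1.25141, -1.53419)–(0.1874, 1.01978, -1.76582)  len=0.3276
  (v3,v9,v4) [++-] → (0.1874, -1.01978, 1.76582)–(0.1874, -1.25141, 1.53419)  len=0.3276
  (v3,v4,v2) [+--] → (0.1874, -1.25141, 1.53419)–(0.1874, -1.8374, 0)  len=1.6423
  (v3,v2,v6) [+--] → (0.1874, -1.8374, 0)–(0.1874, -1.25141, -1.53419)  len=1.6423
  (v3,v6,v8) [+-+] → (0.1874, -1.25141, -1.53419)–(0.1874, -1.01978, -1.76582)  len=0.3276
  (v4,v9,v5) [-+-] → (0.1874, -1.01978, 1.76582)–(0.1874, 1.01978, 1.76582)  len=2.0396
  (v8,v6,v7) [+--] → (0.1874, -1.01978, -1.76582)–(0.1874, 1.01978, -1.76582)  len=2.0396

Chained into 1 loop(s):
  loop 1: 10 segments, perimeter = 11.9586
Total perimeter = 11.959


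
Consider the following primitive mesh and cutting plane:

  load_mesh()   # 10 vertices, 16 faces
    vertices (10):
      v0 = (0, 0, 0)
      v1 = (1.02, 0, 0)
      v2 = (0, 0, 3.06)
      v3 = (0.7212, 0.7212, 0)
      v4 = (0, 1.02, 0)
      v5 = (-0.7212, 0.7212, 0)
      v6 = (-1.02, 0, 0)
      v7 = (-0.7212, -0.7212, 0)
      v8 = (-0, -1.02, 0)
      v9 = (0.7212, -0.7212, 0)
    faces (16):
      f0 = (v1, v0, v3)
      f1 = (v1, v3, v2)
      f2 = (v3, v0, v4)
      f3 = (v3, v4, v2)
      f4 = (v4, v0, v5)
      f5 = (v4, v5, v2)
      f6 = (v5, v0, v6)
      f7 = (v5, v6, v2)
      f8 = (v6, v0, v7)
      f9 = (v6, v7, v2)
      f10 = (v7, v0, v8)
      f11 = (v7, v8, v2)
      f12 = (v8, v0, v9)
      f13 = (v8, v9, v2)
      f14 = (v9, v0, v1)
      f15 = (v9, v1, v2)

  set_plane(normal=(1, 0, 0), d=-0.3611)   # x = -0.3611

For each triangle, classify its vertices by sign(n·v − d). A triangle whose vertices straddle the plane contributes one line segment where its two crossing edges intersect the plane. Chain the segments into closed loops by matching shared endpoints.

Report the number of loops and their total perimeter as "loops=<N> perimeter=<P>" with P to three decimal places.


loops=1 perimeter=6.114

Straddling triangles (8 of 16):
  (v4,v0,v5) [++-] → (-0.3611, 0.3611, 0)–(-0.3611, 0.870393, 0)  len=0.5093
  (v4,v5,v2) [+-+] → (-0.3611, 0.870393, 0)–(-0.3611, 0.3611, 1.52788)  len=1.6105
  (v5,v0,v6) [-+-] → (-0.3611, 0.3611, 0)–(-0.3611, 0, 0)  len=0.3611
  (v5,v6,v2) [--+] → (-0.3611, 0, 1.9767)–(-0.3611, 0.3611, 1.52788)  len=0.5761
  (v6,v0,v7) [-+-] → (-0.3611, 0, 0)–(-0.3611, -0.3611, 0)  len=0.3611
  (v6,v7,v2) [--+] → (-0.3611, -0.3611, 1.52788)–(-0.3611, 0, 1.9767)  len=0.5761
  (v7,v0,v8) [-++] → (-0.3611, -0.3611, 0)–(-0.3611, -0.870393, 0)  len=0.5093
  (v7,v8,v2) [-++] → (-0.3611, -0.870393, 0)–(-0.3611, -0.3611, 1.52788)  len=1.6105

Chained into 1 loop(s):
  loop 1: 8 segments, perimeter = 6.1139
Total perimeter = 6.114


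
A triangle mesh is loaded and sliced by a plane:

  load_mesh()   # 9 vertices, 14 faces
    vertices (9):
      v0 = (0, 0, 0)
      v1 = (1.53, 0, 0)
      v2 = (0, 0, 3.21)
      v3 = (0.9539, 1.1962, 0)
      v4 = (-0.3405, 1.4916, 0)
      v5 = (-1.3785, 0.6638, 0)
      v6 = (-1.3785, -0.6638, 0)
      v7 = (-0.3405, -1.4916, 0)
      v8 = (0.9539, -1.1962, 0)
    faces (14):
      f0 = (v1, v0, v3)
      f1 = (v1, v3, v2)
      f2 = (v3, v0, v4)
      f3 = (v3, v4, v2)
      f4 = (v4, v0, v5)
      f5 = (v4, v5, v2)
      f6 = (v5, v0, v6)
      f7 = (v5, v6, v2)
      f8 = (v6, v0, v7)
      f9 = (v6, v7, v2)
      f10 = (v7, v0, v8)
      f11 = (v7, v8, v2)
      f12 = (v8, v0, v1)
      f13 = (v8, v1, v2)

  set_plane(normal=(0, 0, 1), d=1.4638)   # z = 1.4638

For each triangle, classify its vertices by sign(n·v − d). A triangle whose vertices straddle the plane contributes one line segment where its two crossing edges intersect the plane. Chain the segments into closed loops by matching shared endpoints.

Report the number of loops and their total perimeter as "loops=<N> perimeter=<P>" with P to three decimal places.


loops=1 perimeter=5.056

Straddling triangles (7 of 14):
  (v1,v3,v2) [--+] → (0.51891, 0.650718, 1.4638)–(0.832301, 0, 1.4638)  len=0.7223
  (v3,v4,v2) [--+] → (-0.185228, 0.811412, 1.4638)–(0.51891, 0.650718, 1.4638)  len=0.7222
  (v4,v5,v2) [--+] → (-0.749887, 0.361099, 1.4638)–(-0.185228, 0.811412, 1.4638)  len=0.7222
  (v5,v6,v2) [--+] → (-0.749887, -0.361099, 1.4638)–(-0.749887, 0.361099, 1.4638)  len=0.7222
  (v6,v7,v2) [--+] → (-0.185228, -0.811412, 1.4638)–(-0.749887, -0.361099, 1.4638)  len=0.7222
  (v7,v8,v2) [--+] → (0.51891, -0.650718, 1.4638)–(-0.185228, -0.811412, 1.4638)  len=0.7222
  (v8,v1,v2) [--+] → (0.832301, 0, 1.4638)–(0.51891, -0.650718, 1.4638)  len=0.7223

Chained into 1 loop(s):
  loop 1: 7 segments, perimeter = 5.0557
Total perimeter = 5.056


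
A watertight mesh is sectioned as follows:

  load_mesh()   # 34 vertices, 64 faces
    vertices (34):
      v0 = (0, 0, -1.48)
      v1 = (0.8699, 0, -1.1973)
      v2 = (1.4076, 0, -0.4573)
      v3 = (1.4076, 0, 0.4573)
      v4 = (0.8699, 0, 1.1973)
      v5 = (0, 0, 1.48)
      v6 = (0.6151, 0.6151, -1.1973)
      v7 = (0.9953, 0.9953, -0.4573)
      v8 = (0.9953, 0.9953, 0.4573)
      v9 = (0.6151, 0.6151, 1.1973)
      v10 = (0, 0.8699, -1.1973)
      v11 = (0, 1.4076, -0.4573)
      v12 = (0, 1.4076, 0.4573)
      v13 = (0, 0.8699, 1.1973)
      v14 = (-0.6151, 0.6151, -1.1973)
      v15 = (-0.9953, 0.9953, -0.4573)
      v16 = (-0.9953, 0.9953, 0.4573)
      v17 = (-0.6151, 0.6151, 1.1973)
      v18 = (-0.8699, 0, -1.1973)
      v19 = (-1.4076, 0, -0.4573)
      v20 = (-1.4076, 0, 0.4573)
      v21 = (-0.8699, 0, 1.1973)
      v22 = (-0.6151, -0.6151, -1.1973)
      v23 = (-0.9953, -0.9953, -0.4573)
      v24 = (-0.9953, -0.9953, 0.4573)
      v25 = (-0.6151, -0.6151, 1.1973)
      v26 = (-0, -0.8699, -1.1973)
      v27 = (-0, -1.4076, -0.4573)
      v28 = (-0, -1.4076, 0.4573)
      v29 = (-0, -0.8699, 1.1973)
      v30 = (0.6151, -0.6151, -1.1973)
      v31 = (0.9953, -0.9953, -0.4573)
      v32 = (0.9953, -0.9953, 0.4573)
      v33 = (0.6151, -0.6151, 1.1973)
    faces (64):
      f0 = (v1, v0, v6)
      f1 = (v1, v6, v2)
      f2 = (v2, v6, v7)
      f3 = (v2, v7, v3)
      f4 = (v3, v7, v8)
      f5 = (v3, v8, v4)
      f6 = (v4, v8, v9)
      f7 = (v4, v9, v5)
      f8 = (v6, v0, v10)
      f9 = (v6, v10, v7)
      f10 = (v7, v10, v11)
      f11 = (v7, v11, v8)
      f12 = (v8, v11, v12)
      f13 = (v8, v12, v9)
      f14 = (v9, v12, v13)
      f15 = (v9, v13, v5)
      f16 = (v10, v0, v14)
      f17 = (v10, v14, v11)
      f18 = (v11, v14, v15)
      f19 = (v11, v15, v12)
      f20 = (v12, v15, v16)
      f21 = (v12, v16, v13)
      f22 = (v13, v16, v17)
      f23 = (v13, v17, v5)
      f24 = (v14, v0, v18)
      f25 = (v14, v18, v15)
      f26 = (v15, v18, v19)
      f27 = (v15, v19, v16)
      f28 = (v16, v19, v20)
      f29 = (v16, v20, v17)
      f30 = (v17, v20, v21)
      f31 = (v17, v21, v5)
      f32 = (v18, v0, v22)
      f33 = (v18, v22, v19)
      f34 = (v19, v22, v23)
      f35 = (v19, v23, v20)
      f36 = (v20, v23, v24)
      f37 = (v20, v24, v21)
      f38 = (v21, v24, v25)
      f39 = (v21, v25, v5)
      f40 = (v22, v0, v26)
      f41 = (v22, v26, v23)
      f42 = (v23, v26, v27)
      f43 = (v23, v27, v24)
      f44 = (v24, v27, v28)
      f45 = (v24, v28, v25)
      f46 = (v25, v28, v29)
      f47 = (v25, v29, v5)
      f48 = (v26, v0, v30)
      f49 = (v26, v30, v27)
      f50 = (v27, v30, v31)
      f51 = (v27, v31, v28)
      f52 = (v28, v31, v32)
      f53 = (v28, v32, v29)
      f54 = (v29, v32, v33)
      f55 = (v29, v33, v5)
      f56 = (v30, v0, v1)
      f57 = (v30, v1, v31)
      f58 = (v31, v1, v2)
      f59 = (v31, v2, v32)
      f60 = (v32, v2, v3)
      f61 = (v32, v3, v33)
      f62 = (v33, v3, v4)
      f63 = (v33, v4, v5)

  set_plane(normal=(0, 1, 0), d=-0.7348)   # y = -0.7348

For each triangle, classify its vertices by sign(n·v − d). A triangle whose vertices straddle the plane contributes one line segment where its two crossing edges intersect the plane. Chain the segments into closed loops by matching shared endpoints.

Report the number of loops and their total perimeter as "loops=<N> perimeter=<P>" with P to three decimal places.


loops=1 perimeter=7.534

Straddling triangles (20 of 64):
  (v19,v22,v23) [++-] → (-0.7348, -0.7348, -0.964323)–(-1.10321, -0.7348, -0.4573)  len=0.6267
  (v19,v23,v20) [+-+] → (-1.10321, -0.7348, -0.4573)–(-1.10321, -0.7348, -0.217922)  len=0.2394
  (v20,v23,v24) [+--] → (-1.10321, -0.7348, -0.217922)–(-1.10321, -0.7348, 0.4573)  len=0.6752
  (v20,v24,v21) [+-+] → (-1.10321, -0.7348, 0.4573)–(-0.962479, -0.7348, 0.65098)  len=0.2394
  (v21,v24,v25) [+-+] → (-0.962479, -0.7348, 0.65098)–(-0.7348, -0.7348, 0.964323)  len=0.3873
  (v22,v0,v26) [++-] → (0, -0.7348, -1.2412)–(-0.326138, -0.7348, -1.1973)  len=0.3291
  (v22,v26,v23) [+--] → (-0.326138, -0.7348, -1.1973)–(-0.7348, -0.7348, -0.964323)  len=0.4704
  (v24,v28,v25) [--+] → (-0.522195, -0.7348, 1.08553)–(-0.7348, -0.7348, 0.964323)  len=0.2447
  (v25,v28,v29) [+--] → (-0.522195, -0.7348, 1.08553)–(-0.326138, -0.7348, 1.1973)  len=0.2257
  (v25,v29,v5) [+-+] → (-0.326138, -0.7348, 1.1973)–(0, -0.7348, 1.2412)  len=0.3291
  (v26,v0,v30) [-++] → (0, -0.7348, -1.2412)–(0.326138, -0.7348, -1.1973)  len=0.3291
  (v26,v30,v27) [-+-] → (0.326138, -0.7348, -1.1973)–(0.522195, -0.7348, -1.08553)  len=0.2257
  (v27,v30,v31) [-+-] → (0.522195, -0.7348, -1.08553)–(0.7348, -0.7348, -0.964323)  len=0.2447
  (v29,v32,v33) [--+] → (0.7348, -0.7348, 0.964323)–(0.326138, -0.7348, 1.1973)  len=0.4704
  (v29,v33,v5) [-++] → (0.326138, -0.7348, 1.1973)–(0, -0.7348, 1.2412)  len=0.3291
  (v30,v1,v31) [++-] → (0.962479, -0.7348, -0.65098)–(0.7348, -0.7348, -0.964323)  len=0.3873
  (v31,v1,v2) [-++] → (0.962479, -0.7348, -0.65098)–(1.10321, -0.7348, -0.4573)  len=0.2394
  (v31,v2,v32) [-+-] → (1.10321, -0.7348, -0.4573)–(1.10321, -0.7348, 0.217922)  len=0.6752
  (v32,v2,v3) [-++] → (1.10321, -0.7348, 0.217922)–(1.10321, -0.7348, 0.4573)  len=0.2394
  (v32,v3,v33) [-++] → (1.10321, -0.7348, 0.4573)–(0.7348, -0.7348, 0.964323)  len=0.6267

Chained into 1 loop(s):
  loop 1: 20 segments, perimeter = 7.5341
Total perimeter = 7.534


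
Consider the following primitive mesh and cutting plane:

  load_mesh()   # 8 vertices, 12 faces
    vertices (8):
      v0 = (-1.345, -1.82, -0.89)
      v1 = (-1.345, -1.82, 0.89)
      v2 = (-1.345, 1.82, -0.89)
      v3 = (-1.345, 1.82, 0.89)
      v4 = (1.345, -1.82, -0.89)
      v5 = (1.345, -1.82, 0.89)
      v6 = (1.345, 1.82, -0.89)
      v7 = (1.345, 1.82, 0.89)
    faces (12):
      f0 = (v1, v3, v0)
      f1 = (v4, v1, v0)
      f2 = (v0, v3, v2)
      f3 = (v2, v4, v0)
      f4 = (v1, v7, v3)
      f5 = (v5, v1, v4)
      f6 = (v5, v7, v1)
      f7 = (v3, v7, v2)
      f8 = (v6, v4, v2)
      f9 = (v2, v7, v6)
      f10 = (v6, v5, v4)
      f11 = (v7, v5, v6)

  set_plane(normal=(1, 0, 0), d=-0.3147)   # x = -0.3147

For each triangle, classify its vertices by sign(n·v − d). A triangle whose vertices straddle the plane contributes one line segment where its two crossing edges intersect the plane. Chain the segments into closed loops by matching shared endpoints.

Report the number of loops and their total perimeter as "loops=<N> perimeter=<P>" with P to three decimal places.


loops=1 perimeter=10.840

Straddling triangles (8 of 12):
  (v4,v1,v0) [+--] → (-0.3147, -1.82, 0.20824)–(-0.3147, -1.82, -0.89)  len=1.0982
  (v2,v4,v0) [-+-] → (-0.3147, 0.425839, -0.89)–(-0.3147, -1.82, -0.89)  len=2.2458
  (v1,v7,v3) [-+-] → (-0.3147, -0.425839, 0.89)–(-0.3147, 1.82, 0.89)  len=2.2458
  (v5,v1,v4) [+-+] → (-0.3147, -1.82, 0.89)–(-0.3147, -1.82, 0.20824)  len=0.6818
  (v5,v7,v1) [++-] → (-0.3147, -0.425839, 0.89)–(-0.3147, -1.82, 0.89)  len=1.3942
  (v3,v7,v2) [-+-] → (-0.3147, 1.82, 0.89)–(-0.3147, 1.82, -0.20824)  len=1.0982
  (v6,v4,v2) [++-] → (-0.3147, 0.425839, -0.89)–(-0.3147, 1.82, -0.89)  len=1.3942
  (v2,v7,v6) [-++] → (-0.3147, 1.82, -0.20824)–(-0.3147, 1.82, -0.89)  len=0.6818

Chained into 1 loop(s):
  loop 1: 8 segments, perimeter = 10.8400
Total perimeter = 10.840


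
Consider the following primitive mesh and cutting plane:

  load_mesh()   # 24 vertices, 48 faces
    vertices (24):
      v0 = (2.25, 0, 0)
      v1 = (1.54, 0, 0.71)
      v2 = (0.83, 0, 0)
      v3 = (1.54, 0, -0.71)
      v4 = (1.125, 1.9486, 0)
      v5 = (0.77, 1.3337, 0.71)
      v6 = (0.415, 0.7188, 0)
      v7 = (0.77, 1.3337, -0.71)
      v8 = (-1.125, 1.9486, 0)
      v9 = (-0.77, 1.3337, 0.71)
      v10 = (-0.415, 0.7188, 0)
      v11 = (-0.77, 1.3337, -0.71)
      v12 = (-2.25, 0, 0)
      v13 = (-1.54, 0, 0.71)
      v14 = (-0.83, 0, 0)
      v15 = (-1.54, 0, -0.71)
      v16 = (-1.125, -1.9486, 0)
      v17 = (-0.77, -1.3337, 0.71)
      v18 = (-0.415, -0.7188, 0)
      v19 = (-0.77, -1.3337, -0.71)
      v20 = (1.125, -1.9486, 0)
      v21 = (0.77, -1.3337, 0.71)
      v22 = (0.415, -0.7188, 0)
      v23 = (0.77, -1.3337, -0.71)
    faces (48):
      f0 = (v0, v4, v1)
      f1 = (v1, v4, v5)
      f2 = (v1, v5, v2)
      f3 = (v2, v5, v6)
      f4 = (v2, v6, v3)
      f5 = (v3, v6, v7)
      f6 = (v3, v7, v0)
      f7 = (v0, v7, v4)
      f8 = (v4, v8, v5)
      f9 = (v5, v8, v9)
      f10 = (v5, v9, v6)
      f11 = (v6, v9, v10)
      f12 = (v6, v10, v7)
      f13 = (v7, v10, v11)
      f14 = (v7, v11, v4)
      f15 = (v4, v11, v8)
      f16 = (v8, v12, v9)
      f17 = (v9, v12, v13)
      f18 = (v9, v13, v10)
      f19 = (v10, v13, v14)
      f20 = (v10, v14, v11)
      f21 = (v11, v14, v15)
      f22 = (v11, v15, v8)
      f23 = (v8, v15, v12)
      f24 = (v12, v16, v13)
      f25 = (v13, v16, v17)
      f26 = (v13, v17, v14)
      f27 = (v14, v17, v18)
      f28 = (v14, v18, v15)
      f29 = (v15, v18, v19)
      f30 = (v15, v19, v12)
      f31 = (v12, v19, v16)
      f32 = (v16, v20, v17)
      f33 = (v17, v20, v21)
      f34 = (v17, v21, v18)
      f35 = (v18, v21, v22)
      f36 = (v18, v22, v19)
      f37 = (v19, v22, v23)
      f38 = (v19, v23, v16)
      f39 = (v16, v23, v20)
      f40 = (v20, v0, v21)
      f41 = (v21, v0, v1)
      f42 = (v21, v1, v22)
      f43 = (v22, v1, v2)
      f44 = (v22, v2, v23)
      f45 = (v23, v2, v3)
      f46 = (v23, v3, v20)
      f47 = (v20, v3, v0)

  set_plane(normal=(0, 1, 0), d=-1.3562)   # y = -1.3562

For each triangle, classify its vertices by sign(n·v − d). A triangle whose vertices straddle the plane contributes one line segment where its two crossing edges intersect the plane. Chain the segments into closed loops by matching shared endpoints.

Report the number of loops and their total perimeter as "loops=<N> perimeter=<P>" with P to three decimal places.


loops=1 perimeter=7.001

Straddling triangles (10 of 48):
  (v12,v16,v13) [+-+] → (-1.46701, -1.3562, 0)–(-1.25117, -1.3562, 0.215849)  len=0.3053
  (v13,v16,v17) [+-+] → (-1.25117, -1.3562, 0.215849)–(-0.78299, -1.3562, 0.68402)  len=0.6621
  (v12,v19,v16) [++-] → (-0.78299, -1.3562, -0.68402)–(-1.46701, -1.3562, 0)  len=0.9674
  (v16,v20,v17) [--+] → (-0.700659, -1.3562, 0.68402)–(-0.78299, -1.3562, 0.68402)  len=0.0823
  (v17,v20,v21) [+-+] → (-0.700659, -1.3562, 0.68402)–(0.78299, -1.3562, 0.68402)  len=1.4836
  (v19,v23,v16) [++-] → (0.700659, -1.3562, -0.68402)–(-0.78299, -1.3562, -0.68402)  len=1.4836
  (v16,v23,v20) [-+-] → (0.700659, -1.3562, -0.68402)–(0.78299, -1.3562, -0.68402)  len=0.0823
  (v20,v0,v21) [-++] → (1.46701, -1.3562, 0)–(0.78299, -1.3562, 0.68402)  len=0.9674
  (v23,v3,v20) [++-] → (1.25117, -1.3562, -0.215849)–(0.78299, -1.3562, -0.68402)  len=0.6621
  (v20,v3,v0) [-++] → (1.25117, -1.3562, -0.215849)–(1.46701, -1.3562, 0)  len=0.3053

Chained into 1 loop(s):
  loop 1: 10 segments, perimeter = 7.0014
Total perimeter = 7.001


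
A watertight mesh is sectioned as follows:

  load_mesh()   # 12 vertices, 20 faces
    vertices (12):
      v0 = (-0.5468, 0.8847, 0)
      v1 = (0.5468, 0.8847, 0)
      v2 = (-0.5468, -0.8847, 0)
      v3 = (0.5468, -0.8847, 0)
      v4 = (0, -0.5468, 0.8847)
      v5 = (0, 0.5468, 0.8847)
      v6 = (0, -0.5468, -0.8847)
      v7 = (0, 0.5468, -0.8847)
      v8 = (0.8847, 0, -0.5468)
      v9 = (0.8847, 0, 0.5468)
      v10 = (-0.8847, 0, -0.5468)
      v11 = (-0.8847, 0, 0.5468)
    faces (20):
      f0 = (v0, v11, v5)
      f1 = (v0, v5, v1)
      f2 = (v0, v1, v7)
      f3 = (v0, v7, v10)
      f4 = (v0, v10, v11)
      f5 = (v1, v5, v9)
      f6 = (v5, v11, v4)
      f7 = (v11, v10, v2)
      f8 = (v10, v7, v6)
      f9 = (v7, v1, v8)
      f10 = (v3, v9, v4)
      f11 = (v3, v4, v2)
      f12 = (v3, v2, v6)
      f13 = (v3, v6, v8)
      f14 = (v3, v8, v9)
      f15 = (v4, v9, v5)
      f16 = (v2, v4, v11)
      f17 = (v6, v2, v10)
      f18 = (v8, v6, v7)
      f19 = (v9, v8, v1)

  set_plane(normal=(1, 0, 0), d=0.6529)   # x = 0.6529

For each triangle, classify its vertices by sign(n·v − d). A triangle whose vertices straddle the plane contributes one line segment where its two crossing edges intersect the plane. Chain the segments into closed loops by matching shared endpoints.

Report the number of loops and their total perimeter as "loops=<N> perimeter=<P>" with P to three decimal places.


Straddling triangles (8 of 20):
  (v1,v5,v9) [--+] → (0.6529, 0.143267, 0.635333)–(0.6529, 0.606906, 0.171694)  len=0.6557
  (v7,v1,v8) [--+] → (0.6529, 0.606906, -0.171694)–(0.6529, 0.143267, -0.635333)  len=0.6557
  (v3,v9,v4) [-+-] → (0.6529, -0.606906, 0.171694)–(0.6529, -0.143267, 0.635333)  len=0.6557
  (v3,v6,v8) [--+] → (0.6529, -0.143267, -0.635333)–(0.6529, -0.606906, -0.171694)  len=0.6557
  (v3,v8,v9) [-++] → (0.6529, -0.606906, -0.171694)–(0.6529, -0.606906, 0.171694)  len=0.3434
  (v4,v9,v5) [-+-] → (0.6529, -0.143267, 0.635333)–(0.6529, 0.143267, 0.635333)  len=0.2865
  (v8,v6,v7) [+--] → (0.6529, -0.143267, -0.635333)–(0.6529, 0.143267, -0.635333)  len=0.2865
  (v9,v8,v1) [++-] → (0.6529, 0.606906, -0.171694)–(0.6529, 0.606906, 0.171694)  len=0.3434

Chained into 1 loop(s):
  loop 1: 8 segments, perimeter = 3.8826
Total perimeter = 3.883

loops=1 perimeter=3.883


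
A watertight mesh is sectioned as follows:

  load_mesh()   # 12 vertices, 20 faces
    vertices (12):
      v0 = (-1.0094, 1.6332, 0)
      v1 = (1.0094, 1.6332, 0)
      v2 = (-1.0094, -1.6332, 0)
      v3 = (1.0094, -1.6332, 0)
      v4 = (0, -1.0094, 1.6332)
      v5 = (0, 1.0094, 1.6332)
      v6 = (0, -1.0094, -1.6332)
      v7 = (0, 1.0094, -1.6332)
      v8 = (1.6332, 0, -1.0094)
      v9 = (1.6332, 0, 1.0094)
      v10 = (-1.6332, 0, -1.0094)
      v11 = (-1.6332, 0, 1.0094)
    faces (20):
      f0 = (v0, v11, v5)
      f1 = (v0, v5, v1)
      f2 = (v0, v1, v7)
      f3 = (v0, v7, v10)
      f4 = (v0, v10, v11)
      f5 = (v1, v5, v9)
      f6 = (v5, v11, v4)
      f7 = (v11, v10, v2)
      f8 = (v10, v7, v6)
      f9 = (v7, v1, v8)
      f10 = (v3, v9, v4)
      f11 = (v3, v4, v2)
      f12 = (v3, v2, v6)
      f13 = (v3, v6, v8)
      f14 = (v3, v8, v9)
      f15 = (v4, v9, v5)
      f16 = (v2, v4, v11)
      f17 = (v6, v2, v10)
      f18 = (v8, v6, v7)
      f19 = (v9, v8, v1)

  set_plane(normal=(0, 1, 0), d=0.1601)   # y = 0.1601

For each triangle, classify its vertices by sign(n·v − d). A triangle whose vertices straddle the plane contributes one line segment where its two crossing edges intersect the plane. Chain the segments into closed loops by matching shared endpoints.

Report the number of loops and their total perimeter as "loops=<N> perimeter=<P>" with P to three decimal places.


Straddling triangles (10 of 20):
  (v0,v11,v5) [+-+] → (-1.57205, 0.1601, 0.91045)–(-1.37416, 0.1601, 1.10834)  len=0.2799
  (v0,v7,v10) [++-] → (-1.37416, 0.1601, -1.10834)–(-1.57205, 0.1601, -0.91045)  len=0.2799
  (v0,v10,v11) [+--] → (-1.57205, 0.1601, -0.91045)–(-1.57205, 0.1601, 0.91045)  len=1.8209
  (v1,v5,v9) [++-] → (1.37416, 0.1601, 1.10834)–(1.57205, 0.1601, 0.91045)  len=0.2799
  (v5,v11,v4) [+--] → (-1.37416, 0.1601, 1.10834)–(0, 0.1601, 1.6332)  len=1.4710
  (v10,v7,v6) [-+-] → (-1.37416, 0.1601, -1.10834)–(0, 0.1601, -1.6332)  len=1.4710
  (v7,v1,v8) [++-] → (1.57205, 0.1601, -0.91045)–(1.37416, 0.1601, -1.10834)  len=0.2799
  (v4,v9,v5) [--+] → (1.37416, 0.1601, 1.10834)–(0, 0.1601, 1.6332)  len=1.4710
  (v8,v6,v7) [--+] → (0, 0.1601, -1.6332)–(1.37416, 0.1601, -1.10834)  len=1.4710
  (v9,v8,v1) [--+] → (1.57205, 0.1601, -0.91045)–(1.57205, 0.1601, 0.91045)  len=1.8209

Chained into 1 loop(s):
  loop 1: 10 segments, perimeter = 10.6452
Total perimeter = 10.645

loops=1 perimeter=10.645


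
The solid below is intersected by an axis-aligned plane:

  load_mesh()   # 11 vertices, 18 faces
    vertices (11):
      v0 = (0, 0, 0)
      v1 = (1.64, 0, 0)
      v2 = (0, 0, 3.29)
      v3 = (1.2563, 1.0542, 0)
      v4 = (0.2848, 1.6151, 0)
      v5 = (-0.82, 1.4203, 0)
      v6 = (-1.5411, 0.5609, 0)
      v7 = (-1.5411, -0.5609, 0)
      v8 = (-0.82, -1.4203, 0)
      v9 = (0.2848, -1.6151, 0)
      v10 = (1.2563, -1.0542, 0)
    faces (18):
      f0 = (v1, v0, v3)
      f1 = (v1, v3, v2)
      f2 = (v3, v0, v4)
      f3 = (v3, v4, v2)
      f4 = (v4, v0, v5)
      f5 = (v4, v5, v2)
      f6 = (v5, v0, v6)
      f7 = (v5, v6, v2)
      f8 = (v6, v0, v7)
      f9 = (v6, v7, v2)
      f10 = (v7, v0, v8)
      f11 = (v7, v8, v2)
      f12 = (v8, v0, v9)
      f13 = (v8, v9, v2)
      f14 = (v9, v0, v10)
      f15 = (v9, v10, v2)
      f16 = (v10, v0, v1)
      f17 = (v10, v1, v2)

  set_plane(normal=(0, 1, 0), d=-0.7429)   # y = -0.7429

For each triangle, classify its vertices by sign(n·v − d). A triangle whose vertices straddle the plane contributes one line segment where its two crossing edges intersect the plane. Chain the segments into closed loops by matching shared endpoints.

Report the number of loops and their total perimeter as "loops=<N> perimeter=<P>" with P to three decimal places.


loops=1 perimeter=7.383

Straddling triangles (8 of 18):
  (v7,v0,v8) [++-] → (-0.428908, -0.7429, 0)–(-1.38839, -0.7429, 0)  len=0.9595
  (v7,v8,v2) [+-+] → (-1.38839, -0.7429, 0)–(-0.428908, -0.7429, 1.56914)  len=1.8392
  (v8,v0,v9) [-+-] → (-0.428908, -0.7429, 0)–(0.131, -0.7429, 0)  len=0.5599
  (v8,v9,v2) [--+] → (0.131, -0.7429, 1.77669)–(-0.428908, -0.7429, 1.56914)  len=0.5971
  (v9,v0,v10) [-+-] → (0.131, -0.7429, 0)–(0.885321, -0.7429, 0)  len=0.7543
  (v9,v10,v2) [--+] → (0.885321, -0.7429, 0.971521)–(0.131, -0.7429, 1.77669)  len=1.1033
  (v10,v0,v1) [-++] → (0.885321, -0.7429, 0)–(1.3696, -0.7429, 0)  len=0.4843
  (v10,v1,v2) [-++] → (1.3696, -0.7429, 0)–(0.885321, -0.7429, 0.971521)  len=1.0855

Chained into 1 loop(s):
  loop 1: 8 segments, perimeter = 7.3832
Total perimeter = 7.383


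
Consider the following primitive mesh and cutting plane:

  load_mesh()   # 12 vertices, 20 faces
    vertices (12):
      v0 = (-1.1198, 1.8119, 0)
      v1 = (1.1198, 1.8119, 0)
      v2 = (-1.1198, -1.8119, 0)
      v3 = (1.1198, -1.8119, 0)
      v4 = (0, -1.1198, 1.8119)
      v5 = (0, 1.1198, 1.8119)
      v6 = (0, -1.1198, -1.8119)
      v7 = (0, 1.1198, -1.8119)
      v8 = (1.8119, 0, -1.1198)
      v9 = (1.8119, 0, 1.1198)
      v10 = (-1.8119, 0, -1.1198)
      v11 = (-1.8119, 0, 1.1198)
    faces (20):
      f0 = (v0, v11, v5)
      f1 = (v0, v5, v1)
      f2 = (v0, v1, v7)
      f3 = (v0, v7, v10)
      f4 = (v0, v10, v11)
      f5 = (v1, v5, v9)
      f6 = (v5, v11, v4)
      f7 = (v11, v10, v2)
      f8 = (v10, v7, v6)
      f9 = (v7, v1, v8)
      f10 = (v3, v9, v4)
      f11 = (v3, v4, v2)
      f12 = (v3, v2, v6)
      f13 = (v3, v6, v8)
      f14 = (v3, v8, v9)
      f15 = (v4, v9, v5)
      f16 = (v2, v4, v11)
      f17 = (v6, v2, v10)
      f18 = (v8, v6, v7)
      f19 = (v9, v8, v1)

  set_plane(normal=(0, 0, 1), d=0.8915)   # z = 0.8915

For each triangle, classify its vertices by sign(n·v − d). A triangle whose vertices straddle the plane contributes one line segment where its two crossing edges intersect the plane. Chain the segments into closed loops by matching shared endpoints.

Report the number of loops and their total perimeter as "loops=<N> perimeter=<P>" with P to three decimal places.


Straddling triangles (10 of 20):
  (v0,v11,v5) [-++] → (-1.6708, 0.369402, 0.8915)–(-0.56883, 1.47137, 0.8915)  len=1.5584
  (v0,v5,v1) [-+-] → (-0.56883, 1.47137, 0.8915)–(0.56883, 1.47137, 0.8915)  len=1.1377
  (v0,v10,v11) [--+] → (-1.8119, 0, 0.8915)–(-1.6708, 0.369402, 0.8915)  len=0.3954
  (v1,v5,v9) [-++] → (0.56883, 1.47137, 0.8915)–(1.6708, 0.369402, 0.8915)  len=1.5584
  (v11,v10,v2) [+--] → (-1.8119, 0, 0.8915)–(-1.6708, -0.369402, 0.8915)  len=0.3954
  (v3,v9,v4) [-++] → (1.6708, -0.369402, 0.8915)–(0.56883, -1.47137, 0.8915)  len=1.5584
  (v3,v4,v2) [-+-] → (0.56883, -1.47137, 0.8915)–(-0.56883, -1.47137, 0.8915)  len=1.1377
  (v3,v8,v9) [--+] → (1.8119, 0, 0.8915)–(1.6708, -0.369402, 0.8915)  len=0.3954
  (v2,v4,v11) [-++] → (-0.56883, -1.47137, 0.8915)–(-1.6708, -0.369402, 0.8915)  len=1.5584
  (v9,v8,v1) [+--] → (1.8119, 0, 0.8915)–(1.6708, 0.369402, 0.8915)  len=0.3954

Chained into 1 loop(s):
  loop 1: 10 segments, perimeter = 10.0907
Total perimeter = 10.091

loops=1 perimeter=10.091


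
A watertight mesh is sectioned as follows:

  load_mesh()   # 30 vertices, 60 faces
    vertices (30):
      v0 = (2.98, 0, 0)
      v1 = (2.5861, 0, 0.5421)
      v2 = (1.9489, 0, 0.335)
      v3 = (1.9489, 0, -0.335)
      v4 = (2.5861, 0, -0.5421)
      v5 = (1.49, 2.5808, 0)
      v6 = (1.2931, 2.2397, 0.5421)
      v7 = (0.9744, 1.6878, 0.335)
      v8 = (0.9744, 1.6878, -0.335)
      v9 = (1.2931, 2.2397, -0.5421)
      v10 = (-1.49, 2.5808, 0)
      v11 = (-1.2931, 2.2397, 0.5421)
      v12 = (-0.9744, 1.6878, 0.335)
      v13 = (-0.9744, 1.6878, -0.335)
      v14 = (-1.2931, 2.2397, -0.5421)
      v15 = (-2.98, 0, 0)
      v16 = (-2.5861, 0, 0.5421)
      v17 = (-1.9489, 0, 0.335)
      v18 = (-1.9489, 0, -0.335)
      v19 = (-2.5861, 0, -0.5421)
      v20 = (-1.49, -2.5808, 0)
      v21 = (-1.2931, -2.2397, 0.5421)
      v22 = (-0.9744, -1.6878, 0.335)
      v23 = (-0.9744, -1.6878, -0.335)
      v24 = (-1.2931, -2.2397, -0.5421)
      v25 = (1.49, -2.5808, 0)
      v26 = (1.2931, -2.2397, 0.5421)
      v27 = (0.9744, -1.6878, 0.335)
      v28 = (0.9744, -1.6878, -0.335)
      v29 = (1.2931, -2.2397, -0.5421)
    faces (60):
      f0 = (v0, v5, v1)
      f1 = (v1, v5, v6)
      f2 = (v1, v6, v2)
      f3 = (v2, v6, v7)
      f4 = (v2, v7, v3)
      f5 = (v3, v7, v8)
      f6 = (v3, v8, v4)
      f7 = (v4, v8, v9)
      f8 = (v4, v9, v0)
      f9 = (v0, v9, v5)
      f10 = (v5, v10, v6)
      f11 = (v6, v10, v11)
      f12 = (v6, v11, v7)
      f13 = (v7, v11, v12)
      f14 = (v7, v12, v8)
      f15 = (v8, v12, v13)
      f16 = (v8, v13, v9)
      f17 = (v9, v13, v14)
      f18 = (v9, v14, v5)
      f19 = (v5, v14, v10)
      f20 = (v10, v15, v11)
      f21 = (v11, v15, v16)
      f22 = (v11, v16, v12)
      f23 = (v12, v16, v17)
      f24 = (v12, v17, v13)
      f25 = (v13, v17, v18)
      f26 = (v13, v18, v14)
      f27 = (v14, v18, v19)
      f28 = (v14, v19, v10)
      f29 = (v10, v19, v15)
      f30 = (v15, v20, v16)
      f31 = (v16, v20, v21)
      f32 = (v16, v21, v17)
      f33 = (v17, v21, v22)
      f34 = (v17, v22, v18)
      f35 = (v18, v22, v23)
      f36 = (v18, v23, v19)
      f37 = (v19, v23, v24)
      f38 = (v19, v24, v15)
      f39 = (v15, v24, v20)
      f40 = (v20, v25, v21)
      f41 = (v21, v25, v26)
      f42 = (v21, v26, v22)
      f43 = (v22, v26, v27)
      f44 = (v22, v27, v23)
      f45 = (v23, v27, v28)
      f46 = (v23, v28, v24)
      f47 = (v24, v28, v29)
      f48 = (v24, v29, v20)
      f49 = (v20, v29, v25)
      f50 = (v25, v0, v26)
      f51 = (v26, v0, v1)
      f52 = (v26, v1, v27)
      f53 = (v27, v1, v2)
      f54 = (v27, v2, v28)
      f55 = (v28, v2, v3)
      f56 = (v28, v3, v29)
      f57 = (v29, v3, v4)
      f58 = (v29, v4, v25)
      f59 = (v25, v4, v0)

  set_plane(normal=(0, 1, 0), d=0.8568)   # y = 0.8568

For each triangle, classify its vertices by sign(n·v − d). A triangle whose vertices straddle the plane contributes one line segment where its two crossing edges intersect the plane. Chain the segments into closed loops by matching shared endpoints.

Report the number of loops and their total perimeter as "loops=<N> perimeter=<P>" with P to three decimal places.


Straddling triangles (20 of 60):
  (v0,v5,v1) [-+-] → (2.48533, 0.8568, 0)–(2.22221, 0.8568, 0.362128)  len=0.4476
  (v1,v5,v6) [-++] → (2.22221, 0.8568, 0.362128)–(2.09146, 0.8568, 0.5421)  len=0.2224
  (v1,v6,v2) [-+-] → (2.09146, 0.8568, 0.5421)–(1.69802, 0.8568, 0.414226)  len=0.4137
  (v2,v6,v7) [-++] → (1.69802, 0.8568, 0.414226)–(1.4542, 0.8568, 0.335)  len=0.2564
  (v2,v7,v3) [-+-] → (1.4542, 0.8568, 0.335)–(1.4542, 0.8568, 0.00512087)  len=0.3299
  (v3,v7,v8) [-++] → (1.4542, 0.8568, 0.00512087)–(1.4542, 0.8568, -0.335)  len=0.3401
  (v3,v8,v4) [-+-] → (1.4542, 0.8568, -0.335)–(1.76793, 0.8568, -0.436967)  len=0.3299
  (v4,v8,v9) [-++] → (1.76793, 0.8568, -0.436967)–(2.09146, 0.8568, -0.5421)  len=0.3402
  (v4,v9,v0) [-+-] → (2.09146, 0.8568, -0.5421)–(2.33467, 0.8568, -0.207381)  len=0.4138
  (v0,v9,v5) [-++] → (2.33467, 0.8568, -0.207381)–(2.48533, 0.8568, 0)  len=0.2563
  (v10,v15,v11) [+-+] → (-2.48533, 0.8568, 0)–(-2.33467, 0.8568, 0.207381)  len=0.2563
  (v11,v15,v16) [+--] → (-2.33467, 0.8568, 0.207381)–(-2.09146, 0.8568, 0.5421)  len=0.4138
  (v11,v16,v12) [+-+] → (-2.09146, 0.8568, 0.5421)–(-1.76793, 0.8568, 0.436967)  len=0.3402
  (v12,v16,v17) [+--] → (-1.76793, 0.8568, 0.436967)–(-1.4542, 0.8568, 0.335)  len=0.3299
  (v12,v17,v13) [+-+] → (-1.4542, 0.8568, 0.335)–(-1.4542, 0.8568, -0.00512087)  len=0.3401
  (v13,v17,v18) [+--] → (-1.4542, 0.8568, -0.00512087)–(-1.4542, 0.8568, -0.335)  len=0.3299
  (v13,v18,v14) [+-+] → (-1.4542, 0.8568, -0.335)–(-1.69802, 0.8568, -0.414226)  len=0.2564
  (v14,v18,v19) [+--] → (-1.69802, 0.8568, -0.414226)–(-2.09146, 0.8568, -0.5421)  len=0.4137
  (v14,v19,v10) [+-+] → (-2.09146, 0.8568, -0.5421)–(-2.22221, 0.8568, -0.362128)  len=0.2224
  (v10,v19,v15) [+--] → (-2.22221, 0.8568, -0.362128)–(-2.48533, 0.8568, 0)  len=0.4476

Chained into 2 loop(s):
  loop 1: 10 segments, perimeter = 3.3503
  loop 2: 10 segments, perimeter = 3.3503
Total perimeter = 6.701

loops=2 perimeter=6.701


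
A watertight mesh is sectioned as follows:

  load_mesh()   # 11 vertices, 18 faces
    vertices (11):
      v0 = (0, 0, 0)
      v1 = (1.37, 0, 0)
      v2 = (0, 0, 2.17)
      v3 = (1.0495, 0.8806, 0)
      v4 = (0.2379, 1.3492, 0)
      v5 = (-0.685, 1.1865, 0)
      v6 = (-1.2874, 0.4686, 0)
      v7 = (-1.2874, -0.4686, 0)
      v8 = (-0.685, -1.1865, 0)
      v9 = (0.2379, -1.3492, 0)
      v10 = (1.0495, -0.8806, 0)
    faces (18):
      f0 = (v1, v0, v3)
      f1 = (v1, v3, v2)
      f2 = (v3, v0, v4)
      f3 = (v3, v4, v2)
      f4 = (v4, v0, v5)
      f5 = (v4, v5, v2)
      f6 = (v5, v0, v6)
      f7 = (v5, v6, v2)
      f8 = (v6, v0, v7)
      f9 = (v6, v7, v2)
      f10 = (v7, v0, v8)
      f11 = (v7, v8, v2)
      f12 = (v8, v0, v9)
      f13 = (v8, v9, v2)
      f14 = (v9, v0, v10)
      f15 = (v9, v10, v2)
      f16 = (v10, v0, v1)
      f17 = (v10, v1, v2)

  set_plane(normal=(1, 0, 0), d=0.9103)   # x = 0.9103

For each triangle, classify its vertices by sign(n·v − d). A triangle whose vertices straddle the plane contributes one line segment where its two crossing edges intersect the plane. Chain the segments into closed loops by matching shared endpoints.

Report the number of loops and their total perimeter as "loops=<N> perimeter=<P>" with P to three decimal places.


Straddling triangles (8 of 18):
  (v1,v0,v3) [+-+] → (0.9103, 0, 0)–(0.9103, 0.763802, 0)  len=0.7638
  (v1,v3,v2) [++-] → (0.9103, 0.763802, 0.287817)–(0.9103, 0, 0.728138)  len=0.8816
  (v3,v0,v4) [+--] → (0.9103, 0.763802, 0)–(0.9103, 0.960971, 0)  len=0.1972
  (v3,v4,v2) [+--] → (0.9103, 0.960971, 0)–(0.9103, 0.763802, 0.287817)  len=0.3489
  (v9,v0,v10) [--+] → (0.9103, -0.763802, 0)–(0.9103, -0.960971, 0)  len=0.1972
  (v9,v10,v2) [-+-] → (0.9103, -0.960971, 0)–(0.9103, -0.763802, 0.287817)  len=0.3489
  (v10,v0,v1) [+-+] → (0.9103, -0.763802, 0)–(0.9103, 0, 0)  len=0.7638
  (v10,v1,v2) [++-] → (0.9103, 0, 0.728138)–(0.9103, -0.763802, 0.287817)  len=0.8816

Chained into 1 loop(s):
  loop 1: 8 segments, perimeter = 4.3830
Total perimeter = 4.383

loops=1 perimeter=4.383
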